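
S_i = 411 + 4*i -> [411, 415, 419, 423, 427]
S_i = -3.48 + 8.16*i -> [-3.48, 4.68, 12.84, 21.0, 29.16]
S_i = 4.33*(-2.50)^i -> [4.33, -10.82, 27.06, -67.66, 169.14]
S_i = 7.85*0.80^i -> [7.85, 6.28, 5.02, 4.02, 3.22]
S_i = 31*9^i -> [31, 279, 2511, 22599, 203391]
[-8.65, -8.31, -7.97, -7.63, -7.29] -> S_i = -8.65 + 0.34*i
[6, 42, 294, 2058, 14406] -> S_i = 6*7^i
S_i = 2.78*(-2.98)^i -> [2.78, -8.28, 24.69, -73.57, 219.23]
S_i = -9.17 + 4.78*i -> [-9.17, -4.39, 0.39, 5.17, 9.95]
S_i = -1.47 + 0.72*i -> [-1.47, -0.75, -0.03, 0.69, 1.41]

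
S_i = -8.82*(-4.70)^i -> [-8.82, 41.45, -194.83, 915.72, -4303.88]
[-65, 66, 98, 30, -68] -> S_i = Random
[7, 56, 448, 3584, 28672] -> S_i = 7*8^i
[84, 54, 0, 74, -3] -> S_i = Random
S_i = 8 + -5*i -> [8, 3, -2, -7, -12]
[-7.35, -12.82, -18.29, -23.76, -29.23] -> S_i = -7.35 + -5.47*i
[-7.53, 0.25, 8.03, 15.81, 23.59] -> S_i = -7.53 + 7.78*i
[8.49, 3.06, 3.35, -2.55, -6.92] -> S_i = Random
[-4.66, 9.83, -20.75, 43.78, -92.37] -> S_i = -4.66*(-2.11)^i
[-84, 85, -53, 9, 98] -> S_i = Random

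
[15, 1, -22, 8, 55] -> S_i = Random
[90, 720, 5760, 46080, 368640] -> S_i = 90*8^i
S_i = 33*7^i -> [33, 231, 1617, 11319, 79233]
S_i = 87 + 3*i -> [87, 90, 93, 96, 99]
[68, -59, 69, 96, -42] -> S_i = Random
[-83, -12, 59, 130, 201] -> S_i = -83 + 71*i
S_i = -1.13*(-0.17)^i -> [-1.13, 0.19, -0.03, 0.01, -0.0]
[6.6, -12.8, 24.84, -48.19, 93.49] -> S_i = 6.60*(-1.94)^i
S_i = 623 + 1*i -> [623, 624, 625, 626, 627]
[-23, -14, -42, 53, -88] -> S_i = Random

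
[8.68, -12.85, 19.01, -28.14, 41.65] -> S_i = 8.68*(-1.48)^i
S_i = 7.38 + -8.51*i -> [7.38, -1.13, -9.64, -18.15, -26.66]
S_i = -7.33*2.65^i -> [-7.33, -19.42, -51.47, -136.41, -361.48]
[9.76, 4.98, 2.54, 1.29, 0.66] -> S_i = 9.76*0.51^i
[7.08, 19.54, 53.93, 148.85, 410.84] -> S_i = 7.08*2.76^i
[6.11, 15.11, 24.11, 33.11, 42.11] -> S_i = 6.11 + 9.00*i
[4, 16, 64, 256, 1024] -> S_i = 4*4^i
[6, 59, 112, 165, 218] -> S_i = 6 + 53*i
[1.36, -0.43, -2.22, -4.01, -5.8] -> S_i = 1.36 + -1.79*i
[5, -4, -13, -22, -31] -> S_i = 5 + -9*i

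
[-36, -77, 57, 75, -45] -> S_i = Random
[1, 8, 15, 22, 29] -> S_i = 1 + 7*i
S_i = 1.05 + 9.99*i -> [1.05, 11.04, 21.03, 31.02, 41.01]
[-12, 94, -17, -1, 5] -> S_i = Random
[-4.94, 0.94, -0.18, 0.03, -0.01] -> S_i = -4.94*(-0.19)^i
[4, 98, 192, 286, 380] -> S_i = 4 + 94*i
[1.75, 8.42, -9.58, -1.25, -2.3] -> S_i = Random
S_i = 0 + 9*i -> [0, 9, 18, 27, 36]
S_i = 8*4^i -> [8, 32, 128, 512, 2048]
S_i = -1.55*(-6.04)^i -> [-1.55, 9.36, -56.55, 341.54, -2062.91]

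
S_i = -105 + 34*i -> [-105, -71, -37, -3, 31]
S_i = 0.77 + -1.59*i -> [0.77, -0.82, -2.41, -4.0, -5.59]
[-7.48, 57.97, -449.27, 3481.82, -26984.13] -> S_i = -7.48*(-7.75)^i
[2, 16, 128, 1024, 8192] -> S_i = 2*8^i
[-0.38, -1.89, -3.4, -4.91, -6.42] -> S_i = -0.38 + -1.51*i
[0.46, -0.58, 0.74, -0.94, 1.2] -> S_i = 0.46*(-1.27)^i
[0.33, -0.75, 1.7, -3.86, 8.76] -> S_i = 0.33*(-2.27)^i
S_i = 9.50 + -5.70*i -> [9.5, 3.8, -1.9, -7.6, -13.3]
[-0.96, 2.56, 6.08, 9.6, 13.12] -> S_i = -0.96 + 3.52*i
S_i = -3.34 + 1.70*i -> [-3.34, -1.64, 0.06, 1.76, 3.46]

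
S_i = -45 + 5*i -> [-45, -40, -35, -30, -25]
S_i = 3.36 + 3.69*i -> [3.36, 7.05, 10.74, 14.43, 18.12]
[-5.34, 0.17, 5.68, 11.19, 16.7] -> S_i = -5.34 + 5.51*i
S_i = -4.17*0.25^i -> [-4.17, -1.04, -0.26, -0.07, -0.02]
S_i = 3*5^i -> [3, 15, 75, 375, 1875]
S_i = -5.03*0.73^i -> [-5.03, -3.67, -2.68, -1.96, -1.43]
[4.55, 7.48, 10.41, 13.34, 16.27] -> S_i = 4.55 + 2.93*i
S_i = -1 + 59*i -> [-1, 58, 117, 176, 235]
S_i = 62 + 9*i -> [62, 71, 80, 89, 98]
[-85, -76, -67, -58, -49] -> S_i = -85 + 9*i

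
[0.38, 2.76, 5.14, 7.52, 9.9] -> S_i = 0.38 + 2.38*i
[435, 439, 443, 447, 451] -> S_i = 435 + 4*i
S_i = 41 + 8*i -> [41, 49, 57, 65, 73]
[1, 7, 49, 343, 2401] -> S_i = 1*7^i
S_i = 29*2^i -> [29, 58, 116, 232, 464]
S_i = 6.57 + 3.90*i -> [6.57, 10.47, 14.37, 18.27, 22.17]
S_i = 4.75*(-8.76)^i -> [4.75, -41.61, 364.5, -3193.05, 27971.13]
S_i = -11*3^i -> [-11, -33, -99, -297, -891]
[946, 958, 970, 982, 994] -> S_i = 946 + 12*i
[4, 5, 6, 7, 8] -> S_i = 4 + 1*i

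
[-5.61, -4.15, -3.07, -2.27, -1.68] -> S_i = -5.61*0.74^i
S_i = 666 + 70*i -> [666, 736, 806, 876, 946]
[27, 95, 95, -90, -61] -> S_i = Random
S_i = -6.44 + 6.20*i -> [-6.44, -0.24, 5.96, 12.16, 18.36]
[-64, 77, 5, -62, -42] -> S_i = Random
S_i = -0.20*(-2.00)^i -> [-0.2, 0.4, -0.8, 1.6, -3.2]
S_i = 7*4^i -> [7, 28, 112, 448, 1792]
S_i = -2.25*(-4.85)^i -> [-2.25, 10.91, -52.93, 256.69, -1244.94]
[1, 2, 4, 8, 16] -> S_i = 1*2^i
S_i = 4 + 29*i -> [4, 33, 62, 91, 120]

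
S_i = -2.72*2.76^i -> [-2.72, -7.51, -20.72, -57.19, -157.84]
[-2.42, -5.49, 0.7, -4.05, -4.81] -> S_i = Random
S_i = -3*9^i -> [-3, -27, -243, -2187, -19683]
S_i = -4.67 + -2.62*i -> [-4.67, -7.29, -9.91, -12.53, -15.15]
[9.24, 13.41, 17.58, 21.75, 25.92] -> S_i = 9.24 + 4.17*i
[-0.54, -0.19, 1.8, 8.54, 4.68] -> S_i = Random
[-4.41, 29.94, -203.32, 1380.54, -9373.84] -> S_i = -4.41*(-6.79)^i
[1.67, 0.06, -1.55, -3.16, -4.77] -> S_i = 1.67 + -1.61*i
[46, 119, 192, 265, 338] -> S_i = 46 + 73*i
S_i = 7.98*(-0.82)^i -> [7.98, -6.54, 5.37, -4.4, 3.61]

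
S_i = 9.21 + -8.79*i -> [9.21, 0.42, -8.37, -17.16, -25.95]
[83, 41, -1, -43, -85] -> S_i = 83 + -42*i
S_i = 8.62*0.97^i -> [8.62, 8.36, 8.11, 7.87, 7.63]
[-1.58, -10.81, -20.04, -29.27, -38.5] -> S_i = -1.58 + -9.23*i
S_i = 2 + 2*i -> [2, 4, 6, 8, 10]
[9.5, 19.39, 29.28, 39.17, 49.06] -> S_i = 9.50 + 9.89*i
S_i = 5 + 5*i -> [5, 10, 15, 20, 25]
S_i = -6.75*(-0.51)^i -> [-6.75, 3.44, -1.76, 0.9, -0.46]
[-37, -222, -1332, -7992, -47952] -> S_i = -37*6^i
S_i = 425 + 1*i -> [425, 426, 427, 428, 429]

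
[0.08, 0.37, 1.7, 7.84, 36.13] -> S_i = 0.08*4.61^i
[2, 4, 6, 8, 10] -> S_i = 2 + 2*i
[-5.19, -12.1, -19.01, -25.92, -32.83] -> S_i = -5.19 + -6.91*i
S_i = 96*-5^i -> [96, -480, 2400, -12000, 60000]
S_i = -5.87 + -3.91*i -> [-5.87, -9.78, -13.69, -17.6, -21.51]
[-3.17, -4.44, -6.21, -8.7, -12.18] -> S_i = -3.17*1.40^i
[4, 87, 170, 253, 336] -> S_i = 4 + 83*i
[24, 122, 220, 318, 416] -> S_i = 24 + 98*i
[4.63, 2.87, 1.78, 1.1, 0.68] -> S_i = 4.63*0.62^i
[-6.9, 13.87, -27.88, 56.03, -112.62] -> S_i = -6.90*(-2.01)^i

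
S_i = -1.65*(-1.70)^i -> [-1.65, 2.8, -4.77, 8.11, -13.78]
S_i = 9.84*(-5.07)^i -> [9.84, -49.89, 252.94, -1282.39, 6501.7]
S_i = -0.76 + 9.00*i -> [-0.76, 8.24, 17.24, 26.24, 35.24]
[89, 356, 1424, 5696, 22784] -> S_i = 89*4^i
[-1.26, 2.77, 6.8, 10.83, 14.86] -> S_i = -1.26 + 4.03*i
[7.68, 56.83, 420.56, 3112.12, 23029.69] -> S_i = 7.68*7.40^i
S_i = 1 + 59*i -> [1, 60, 119, 178, 237]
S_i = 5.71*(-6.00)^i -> [5.71, -34.26, 205.56, -1233.36, 7400.16]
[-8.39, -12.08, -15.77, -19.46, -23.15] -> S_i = -8.39 + -3.69*i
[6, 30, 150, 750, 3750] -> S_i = 6*5^i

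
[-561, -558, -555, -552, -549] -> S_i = -561 + 3*i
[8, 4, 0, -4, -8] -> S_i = 8 + -4*i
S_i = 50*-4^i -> [50, -200, 800, -3200, 12800]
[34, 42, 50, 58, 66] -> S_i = 34 + 8*i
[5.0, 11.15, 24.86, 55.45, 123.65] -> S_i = 5.00*2.23^i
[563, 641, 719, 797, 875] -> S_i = 563 + 78*i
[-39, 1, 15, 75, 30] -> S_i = Random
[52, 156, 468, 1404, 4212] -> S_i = 52*3^i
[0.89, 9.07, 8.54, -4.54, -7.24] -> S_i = Random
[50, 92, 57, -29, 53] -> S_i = Random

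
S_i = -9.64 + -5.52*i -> [-9.64, -15.16, -20.68, -26.2, -31.72]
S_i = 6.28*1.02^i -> [6.28, 6.41, 6.53, 6.66, 6.8]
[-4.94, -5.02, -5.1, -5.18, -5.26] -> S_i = -4.94 + -0.08*i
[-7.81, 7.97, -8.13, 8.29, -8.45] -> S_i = -7.81*(-1.02)^i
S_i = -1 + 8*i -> [-1, 7, 15, 23, 31]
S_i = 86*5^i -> [86, 430, 2150, 10750, 53750]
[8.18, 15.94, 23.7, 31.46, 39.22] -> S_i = 8.18 + 7.76*i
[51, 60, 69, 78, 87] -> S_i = 51 + 9*i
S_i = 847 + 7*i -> [847, 854, 861, 868, 875]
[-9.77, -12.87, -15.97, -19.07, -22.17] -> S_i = -9.77 + -3.10*i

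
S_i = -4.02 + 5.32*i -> [-4.02, 1.3, 6.62, 11.94, 17.26]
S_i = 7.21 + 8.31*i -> [7.21, 15.52, 23.83, 32.14, 40.45]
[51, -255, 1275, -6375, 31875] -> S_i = 51*-5^i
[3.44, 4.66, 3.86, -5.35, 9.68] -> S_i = Random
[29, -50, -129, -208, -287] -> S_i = 29 + -79*i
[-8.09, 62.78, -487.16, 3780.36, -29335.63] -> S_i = -8.09*(-7.76)^i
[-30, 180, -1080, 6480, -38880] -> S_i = -30*-6^i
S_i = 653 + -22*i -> [653, 631, 609, 587, 565]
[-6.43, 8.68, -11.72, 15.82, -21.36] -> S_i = -6.43*(-1.35)^i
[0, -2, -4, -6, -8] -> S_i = 0 + -2*i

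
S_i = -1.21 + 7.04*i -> [-1.21, 5.83, 12.87, 19.91, 26.95]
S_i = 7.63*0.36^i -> [7.63, 2.75, 0.99, 0.36, 0.13]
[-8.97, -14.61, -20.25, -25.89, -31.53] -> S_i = -8.97 + -5.64*i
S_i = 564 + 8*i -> [564, 572, 580, 588, 596]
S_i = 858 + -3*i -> [858, 855, 852, 849, 846]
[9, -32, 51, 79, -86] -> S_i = Random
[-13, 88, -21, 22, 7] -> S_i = Random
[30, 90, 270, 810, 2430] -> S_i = 30*3^i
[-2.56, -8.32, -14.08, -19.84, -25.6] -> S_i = -2.56 + -5.76*i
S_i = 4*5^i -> [4, 20, 100, 500, 2500]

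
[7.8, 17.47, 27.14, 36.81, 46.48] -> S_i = 7.80 + 9.67*i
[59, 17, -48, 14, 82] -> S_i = Random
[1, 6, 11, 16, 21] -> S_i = 1 + 5*i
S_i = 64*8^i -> [64, 512, 4096, 32768, 262144]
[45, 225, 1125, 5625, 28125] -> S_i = 45*5^i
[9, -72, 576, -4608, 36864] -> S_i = 9*-8^i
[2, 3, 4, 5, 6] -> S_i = 2 + 1*i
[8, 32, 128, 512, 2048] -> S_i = 8*4^i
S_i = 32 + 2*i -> [32, 34, 36, 38, 40]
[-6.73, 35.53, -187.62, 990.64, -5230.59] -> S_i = -6.73*(-5.28)^i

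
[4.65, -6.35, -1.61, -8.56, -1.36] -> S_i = Random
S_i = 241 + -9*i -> [241, 232, 223, 214, 205]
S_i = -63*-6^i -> [-63, 378, -2268, 13608, -81648]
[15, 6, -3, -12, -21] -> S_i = 15 + -9*i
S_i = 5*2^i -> [5, 10, 20, 40, 80]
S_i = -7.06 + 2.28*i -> [-7.06, -4.78, -2.5, -0.22, 2.06]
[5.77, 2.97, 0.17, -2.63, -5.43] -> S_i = 5.77 + -2.80*i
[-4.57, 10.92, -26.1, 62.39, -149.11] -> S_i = -4.57*(-2.39)^i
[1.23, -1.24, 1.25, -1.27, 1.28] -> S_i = 1.23*(-1.01)^i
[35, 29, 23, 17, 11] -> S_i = 35 + -6*i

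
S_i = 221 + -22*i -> [221, 199, 177, 155, 133]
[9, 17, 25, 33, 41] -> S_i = 9 + 8*i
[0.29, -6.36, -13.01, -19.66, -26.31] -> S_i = 0.29 + -6.65*i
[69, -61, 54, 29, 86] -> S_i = Random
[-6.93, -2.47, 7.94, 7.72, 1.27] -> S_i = Random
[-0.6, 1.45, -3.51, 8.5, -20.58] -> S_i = -0.60*(-2.42)^i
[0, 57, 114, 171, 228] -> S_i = 0 + 57*i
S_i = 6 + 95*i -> [6, 101, 196, 291, 386]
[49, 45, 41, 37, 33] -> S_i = 49 + -4*i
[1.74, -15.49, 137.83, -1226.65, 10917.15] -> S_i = 1.74*(-8.90)^i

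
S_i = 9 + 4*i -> [9, 13, 17, 21, 25]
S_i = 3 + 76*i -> [3, 79, 155, 231, 307]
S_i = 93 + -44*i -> [93, 49, 5, -39, -83]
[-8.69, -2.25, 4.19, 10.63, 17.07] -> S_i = -8.69 + 6.44*i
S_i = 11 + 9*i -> [11, 20, 29, 38, 47]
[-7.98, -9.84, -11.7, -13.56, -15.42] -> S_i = -7.98 + -1.86*i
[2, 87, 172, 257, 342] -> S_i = 2 + 85*i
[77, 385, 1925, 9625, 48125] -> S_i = 77*5^i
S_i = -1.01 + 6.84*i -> [-1.01, 5.83, 12.67, 19.51, 26.35]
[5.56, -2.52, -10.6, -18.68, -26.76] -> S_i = 5.56 + -8.08*i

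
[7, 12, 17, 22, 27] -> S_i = 7 + 5*i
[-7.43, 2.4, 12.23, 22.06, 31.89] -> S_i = -7.43 + 9.83*i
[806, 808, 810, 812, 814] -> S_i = 806 + 2*i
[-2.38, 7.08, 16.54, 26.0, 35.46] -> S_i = -2.38 + 9.46*i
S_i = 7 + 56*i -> [7, 63, 119, 175, 231]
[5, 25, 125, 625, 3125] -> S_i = 5*5^i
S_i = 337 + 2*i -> [337, 339, 341, 343, 345]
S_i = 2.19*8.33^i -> [2.19, 18.24, 151.96, 1265.84, 10544.45]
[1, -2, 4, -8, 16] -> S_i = 1*-2^i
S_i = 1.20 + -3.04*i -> [1.2, -1.84, -4.88, -7.92, -10.96]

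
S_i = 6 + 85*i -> [6, 91, 176, 261, 346]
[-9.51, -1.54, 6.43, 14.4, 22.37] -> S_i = -9.51 + 7.97*i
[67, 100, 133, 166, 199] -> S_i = 67 + 33*i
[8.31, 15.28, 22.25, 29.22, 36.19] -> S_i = 8.31 + 6.97*i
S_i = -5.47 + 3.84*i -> [-5.47, -1.63, 2.21, 6.05, 9.89]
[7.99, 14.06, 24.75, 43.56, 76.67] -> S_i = 7.99*1.76^i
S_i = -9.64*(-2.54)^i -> [-9.64, 24.49, -62.19, 157.97, -401.25]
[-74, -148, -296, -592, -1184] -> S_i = -74*2^i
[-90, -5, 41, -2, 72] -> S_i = Random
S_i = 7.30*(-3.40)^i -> [7.3, -24.82, 84.39, -286.92, 975.53]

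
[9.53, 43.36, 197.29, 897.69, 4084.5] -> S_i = 9.53*4.55^i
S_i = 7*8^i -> [7, 56, 448, 3584, 28672]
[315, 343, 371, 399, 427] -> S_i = 315 + 28*i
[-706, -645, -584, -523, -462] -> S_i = -706 + 61*i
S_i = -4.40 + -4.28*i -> [-4.4, -8.68, -12.96, -17.24, -21.52]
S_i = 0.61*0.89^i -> [0.61, 0.54, 0.48, 0.43, 0.38]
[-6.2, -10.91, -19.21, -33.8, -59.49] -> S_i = -6.20*1.76^i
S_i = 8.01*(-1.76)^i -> [8.01, -14.1, 24.81, -43.67, 76.86]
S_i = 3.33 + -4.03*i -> [3.33, -0.7, -4.73, -8.76, -12.79]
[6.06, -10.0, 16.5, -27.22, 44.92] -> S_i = 6.06*(-1.65)^i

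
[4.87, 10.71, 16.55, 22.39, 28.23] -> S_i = 4.87 + 5.84*i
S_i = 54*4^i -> [54, 216, 864, 3456, 13824]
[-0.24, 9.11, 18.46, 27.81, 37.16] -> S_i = -0.24 + 9.35*i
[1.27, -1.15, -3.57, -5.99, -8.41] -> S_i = 1.27 + -2.42*i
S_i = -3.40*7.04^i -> [-3.4, -23.94, -168.51, -1186.31, -8351.6]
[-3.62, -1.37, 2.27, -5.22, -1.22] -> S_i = Random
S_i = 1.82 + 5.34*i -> [1.82, 7.16, 12.5, 17.84, 23.18]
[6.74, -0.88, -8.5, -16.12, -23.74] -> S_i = 6.74 + -7.62*i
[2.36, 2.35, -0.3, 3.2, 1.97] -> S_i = Random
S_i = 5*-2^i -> [5, -10, 20, -40, 80]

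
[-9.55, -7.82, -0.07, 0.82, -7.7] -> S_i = Random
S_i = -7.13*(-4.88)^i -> [-7.13, 34.79, -169.8, 828.61, -4043.61]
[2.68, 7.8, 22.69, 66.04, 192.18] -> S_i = 2.68*2.91^i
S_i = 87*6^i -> [87, 522, 3132, 18792, 112752]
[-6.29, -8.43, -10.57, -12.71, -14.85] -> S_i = -6.29 + -2.14*i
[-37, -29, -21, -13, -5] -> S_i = -37 + 8*i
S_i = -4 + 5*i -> [-4, 1, 6, 11, 16]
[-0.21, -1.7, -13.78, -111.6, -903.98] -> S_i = -0.21*8.10^i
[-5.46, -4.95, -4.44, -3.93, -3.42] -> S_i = -5.46 + 0.51*i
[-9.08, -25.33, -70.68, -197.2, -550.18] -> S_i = -9.08*2.79^i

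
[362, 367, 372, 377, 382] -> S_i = 362 + 5*i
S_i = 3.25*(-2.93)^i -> [3.25, -9.52, 27.9, -81.75, 239.53]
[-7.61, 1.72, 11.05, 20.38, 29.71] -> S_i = -7.61 + 9.33*i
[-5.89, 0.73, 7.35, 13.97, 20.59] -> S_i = -5.89 + 6.62*i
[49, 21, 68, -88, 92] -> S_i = Random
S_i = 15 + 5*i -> [15, 20, 25, 30, 35]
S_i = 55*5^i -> [55, 275, 1375, 6875, 34375]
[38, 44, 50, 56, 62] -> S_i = 38 + 6*i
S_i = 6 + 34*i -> [6, 40, 74, 108, 142]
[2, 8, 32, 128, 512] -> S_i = 2*4^i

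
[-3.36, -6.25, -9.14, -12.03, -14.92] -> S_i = -3.36 + -2.89*i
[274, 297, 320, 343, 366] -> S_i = 274 + 23*i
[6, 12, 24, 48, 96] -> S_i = 6*2^i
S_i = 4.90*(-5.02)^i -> [4.9, -24.6, 123.48, -619.88, 3111.79]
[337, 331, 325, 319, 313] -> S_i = 337 + -6*i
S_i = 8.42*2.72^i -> [8.42, 22.9, 62.29, 169.44, 460.88]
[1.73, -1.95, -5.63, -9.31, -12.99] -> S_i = 1.73 + -3.68*i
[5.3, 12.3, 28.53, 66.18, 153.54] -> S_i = 5.30*2.32^i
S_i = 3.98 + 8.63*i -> [3.98, 12.61, 21.24, 29.87, 38.5]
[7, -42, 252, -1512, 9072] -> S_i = 7*-6^i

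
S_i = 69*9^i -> [69, 621, 5589, 50301, 452709]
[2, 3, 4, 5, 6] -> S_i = 2 + 1*i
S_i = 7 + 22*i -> [7, 29, 51, 73, 95]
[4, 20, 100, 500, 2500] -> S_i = 4*5^i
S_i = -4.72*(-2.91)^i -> [-4.72, 13.74, -39.97, 116.31, -338.47]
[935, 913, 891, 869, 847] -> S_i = 935 + -22*i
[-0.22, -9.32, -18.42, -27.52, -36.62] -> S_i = -0.22 + -9.10*i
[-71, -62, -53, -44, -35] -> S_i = -71 + 9*i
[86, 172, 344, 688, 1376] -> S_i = 86*2^i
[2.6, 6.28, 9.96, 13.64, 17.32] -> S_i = 2.60 + 3.68*i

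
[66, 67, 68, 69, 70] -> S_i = 66 + 1*i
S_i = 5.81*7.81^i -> [5.81, 45.38, 354.39, 2767.77, 21616.25]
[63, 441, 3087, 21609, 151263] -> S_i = 63*7^i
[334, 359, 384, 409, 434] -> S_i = 334 + 25*i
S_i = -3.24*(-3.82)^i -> [-3.24, 12.38, -47.28, 180.61, -689.92]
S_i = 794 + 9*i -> [794, 803, 812, 821, 830]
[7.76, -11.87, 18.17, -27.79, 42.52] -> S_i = 7.76*(-1.53)^i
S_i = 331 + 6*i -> [331, 337, 343, 349, 355]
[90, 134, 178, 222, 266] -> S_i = 90 + 44*i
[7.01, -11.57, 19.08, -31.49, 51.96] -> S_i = 7.01*(-1.65)^i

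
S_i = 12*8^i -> [12, 96, 768, 6144, 49152]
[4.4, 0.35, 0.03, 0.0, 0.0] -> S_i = 4.40*0.08^i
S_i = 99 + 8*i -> [99, 107, 115, 123, 131]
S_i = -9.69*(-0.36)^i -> [-9.69, 3.49, -1.26, 0.45, -0.16]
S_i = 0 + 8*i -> [0, 8, 16, 24, 32]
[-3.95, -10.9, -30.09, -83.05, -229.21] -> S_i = -3.95*2.76^i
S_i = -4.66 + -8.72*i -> [-4.66, -13.38, -22.1, -30.82, -39.54]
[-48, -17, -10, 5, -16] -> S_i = Random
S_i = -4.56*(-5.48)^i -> [-4.56, 24.99, -136.94, 750.42, -4112.32]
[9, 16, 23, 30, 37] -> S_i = 9 + 7*i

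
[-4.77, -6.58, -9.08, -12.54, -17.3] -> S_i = -4.77*1.38^i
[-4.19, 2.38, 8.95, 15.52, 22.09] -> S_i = -4.19 + 6.57*i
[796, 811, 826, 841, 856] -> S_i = 796 + 15*i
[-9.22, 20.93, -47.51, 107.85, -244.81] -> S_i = -9.22*(-2.27)^i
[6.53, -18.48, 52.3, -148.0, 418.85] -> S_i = 6.53*(-2.83)^i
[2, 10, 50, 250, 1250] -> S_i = 2*5^i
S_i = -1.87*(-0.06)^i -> [-1.87, 0.11, -0.01, 0.0, -0.0]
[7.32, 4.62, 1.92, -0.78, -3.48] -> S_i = 7.32 + -2.70*i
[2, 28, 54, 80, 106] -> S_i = 2 + 26*i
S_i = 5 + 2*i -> [5, 7, 9, 11, 13]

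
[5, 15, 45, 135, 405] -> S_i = 5*3^i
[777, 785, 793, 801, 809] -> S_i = 777 + 8*i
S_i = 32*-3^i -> [32, -96, 288, -864, 2592]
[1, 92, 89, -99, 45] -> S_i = Random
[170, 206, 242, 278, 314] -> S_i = 170 + 36*i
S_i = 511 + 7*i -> [511, 518, 525, 532, 539]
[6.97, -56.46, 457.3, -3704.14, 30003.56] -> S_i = 6.97*(-8.10)^i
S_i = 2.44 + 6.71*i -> [2.44, 9.15, 15.86, 22.57, 29.28]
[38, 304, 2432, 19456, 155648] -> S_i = 38*8^i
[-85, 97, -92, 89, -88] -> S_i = Random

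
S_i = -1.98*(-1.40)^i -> [-1.98, 2.77, -3.88, 5.43, -7.61]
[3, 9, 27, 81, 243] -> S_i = 3*3^i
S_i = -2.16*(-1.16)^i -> [-2.16, 2.51, -2.91, 3.37, -3.91]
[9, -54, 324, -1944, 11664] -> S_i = 9*-6^i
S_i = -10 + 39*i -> [-10, 29, 68, 107, 146]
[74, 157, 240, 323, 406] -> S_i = 74 + 83*i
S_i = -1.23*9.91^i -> [-1.23, -12.19, -120.8, -1197.09, -11863.14]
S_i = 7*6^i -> [7, 42, 252, 1512, 9072]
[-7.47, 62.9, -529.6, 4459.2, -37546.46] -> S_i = -7.47*(-8.42)^i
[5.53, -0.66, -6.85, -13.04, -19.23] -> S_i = 5.53 + -6.19*i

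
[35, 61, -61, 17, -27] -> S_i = Random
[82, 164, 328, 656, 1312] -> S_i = 82*2^i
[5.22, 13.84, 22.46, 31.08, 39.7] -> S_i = 5.22 + 8.62*i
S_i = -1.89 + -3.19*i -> [-1.89, -5.08, -8.27, -11.46, -14.65]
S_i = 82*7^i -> [82, 574, 4018, 28126, 196882]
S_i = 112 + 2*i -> [112, 114, 116, 118, 120]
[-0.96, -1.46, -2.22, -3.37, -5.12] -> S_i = -0.96*1.52^i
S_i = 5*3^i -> [5, 15, 45, 135, 405]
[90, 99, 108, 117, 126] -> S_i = 90 + 9*i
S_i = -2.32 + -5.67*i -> [-2.32, -7.99, -13.66, -19.33, -25.0]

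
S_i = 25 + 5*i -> [25, 30, 35, 40, 45]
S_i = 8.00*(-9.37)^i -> [8.0, -74.96, 702.38, -6581.26, 61666.37]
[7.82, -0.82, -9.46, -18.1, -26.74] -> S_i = 7.82 + -8.64*i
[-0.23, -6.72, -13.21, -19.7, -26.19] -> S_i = -0.23 + -6.49*i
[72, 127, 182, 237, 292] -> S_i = 72 + 55*i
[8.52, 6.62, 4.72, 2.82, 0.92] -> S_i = 8.52 + -1.90*i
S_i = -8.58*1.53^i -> [-8.58, -13.13, -20.08, -30.73, -47.02]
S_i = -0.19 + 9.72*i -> [-0.19, 9.53, 19.25, 28.97, 38.69]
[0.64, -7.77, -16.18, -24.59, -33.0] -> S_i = 0.64 + -8.41*i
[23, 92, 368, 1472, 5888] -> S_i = 23*4^i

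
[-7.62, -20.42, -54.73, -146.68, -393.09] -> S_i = -7.62*2.68^i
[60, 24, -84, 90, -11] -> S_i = Random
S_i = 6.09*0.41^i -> [6.09, 2.5, 1.02, 0.42, 0.17]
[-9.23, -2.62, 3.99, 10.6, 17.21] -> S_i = -9.23 + 6.61*i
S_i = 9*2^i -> [9, 18, 36, 72, 144]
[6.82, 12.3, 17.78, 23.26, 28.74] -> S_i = 6.82 + 5.48*i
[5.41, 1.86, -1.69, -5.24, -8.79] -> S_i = 5.41 + -3.55*i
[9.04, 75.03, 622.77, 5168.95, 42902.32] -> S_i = 9.04*8.30^i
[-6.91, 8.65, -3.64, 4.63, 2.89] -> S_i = Random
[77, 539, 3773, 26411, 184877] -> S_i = 77*7^i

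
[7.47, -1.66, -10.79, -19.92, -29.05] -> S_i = 7.47 + -9.13*i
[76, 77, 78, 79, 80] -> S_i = 76 + 1*i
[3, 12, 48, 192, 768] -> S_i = 3*4^i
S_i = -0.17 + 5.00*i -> [-0.17, 4.83, 9.83, 14.83, 19.83]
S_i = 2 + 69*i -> [2, 71, 140, 209, 278]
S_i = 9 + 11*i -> [9, 20, 31, 42, 53]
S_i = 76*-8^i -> [76, -608, 4864, -38912, 311296]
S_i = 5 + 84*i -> [5, 89, 173, 257, 341]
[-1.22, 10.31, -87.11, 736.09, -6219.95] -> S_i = -1.22*(-8.45)^i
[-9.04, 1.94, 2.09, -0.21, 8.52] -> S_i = Random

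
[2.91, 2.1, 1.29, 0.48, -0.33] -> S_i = 2.91 + -0.81*i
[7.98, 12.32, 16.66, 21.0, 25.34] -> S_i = 7.98 + 4.34*i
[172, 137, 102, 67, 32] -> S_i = 172 + -35*i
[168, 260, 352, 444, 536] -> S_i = 168 + 92*i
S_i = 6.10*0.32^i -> [6.1, 1.95, 0.62, 0.2, 0.06]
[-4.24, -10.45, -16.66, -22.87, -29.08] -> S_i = -4.24 + -6.21*i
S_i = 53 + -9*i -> [53, 44, 35, 26, 17]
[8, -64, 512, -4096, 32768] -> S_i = 8*-8^i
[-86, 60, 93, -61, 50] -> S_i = Random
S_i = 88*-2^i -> [88, -176, 352, -704, 1408]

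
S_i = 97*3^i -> [97, 291, 873, 2619, 7857]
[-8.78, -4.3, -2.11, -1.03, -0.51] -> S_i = -8.78*0.49^i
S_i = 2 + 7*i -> [2, 9, 16, 23, 30]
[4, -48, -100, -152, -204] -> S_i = 4 + -52*i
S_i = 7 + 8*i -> [7, 15, 23, 31, 39]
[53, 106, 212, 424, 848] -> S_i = 53*2^i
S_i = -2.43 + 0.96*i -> [-2.43, -1.47, -0.51, 0.45, 1.41]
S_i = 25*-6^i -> [25, -150, 900, -5400, 32400]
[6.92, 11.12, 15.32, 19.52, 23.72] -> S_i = 6.92 + 4.20*i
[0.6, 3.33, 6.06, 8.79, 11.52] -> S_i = 0.60 + 2.73*i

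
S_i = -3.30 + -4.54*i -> [-3.3, -7.84, -12.38, -16.92, -21.46]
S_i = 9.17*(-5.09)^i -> [9.17, -46.68, 237.58, -1209.27, 6155.18]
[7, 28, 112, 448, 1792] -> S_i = 7*4^i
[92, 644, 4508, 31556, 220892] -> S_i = 92*7^i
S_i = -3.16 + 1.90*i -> [-3.16, -1.26, 0.64, 2.54, 4.44]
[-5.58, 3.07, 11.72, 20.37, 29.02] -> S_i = -5.58 + 8.65*i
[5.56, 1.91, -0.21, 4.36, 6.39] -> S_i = Random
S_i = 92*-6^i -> [92, -552, 3312, -19872, 119232]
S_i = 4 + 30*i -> [4, 34, 64, 94, 124]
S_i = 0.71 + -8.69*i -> [0.71, -7.98, -16.67, -25.36, -34.05]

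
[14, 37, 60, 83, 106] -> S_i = 14 + 23*i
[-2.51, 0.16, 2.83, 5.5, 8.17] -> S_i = -2.51 + 2.67*i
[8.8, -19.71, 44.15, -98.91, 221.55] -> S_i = 8.80*(-2.24)^i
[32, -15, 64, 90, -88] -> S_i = Random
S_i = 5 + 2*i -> [5, 7, 9, 11, 13]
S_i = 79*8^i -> [79, 632, 5056, 40448, 323584]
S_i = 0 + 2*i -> [0, 2, 4, 6, 8]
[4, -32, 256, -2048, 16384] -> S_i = 4*-8^i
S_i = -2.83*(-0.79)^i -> [-2.83, 2.24, -1.77, 1.4, -1.1]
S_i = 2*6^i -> [2, 12, 72, 432, 2592]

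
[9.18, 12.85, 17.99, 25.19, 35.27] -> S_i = 9.18*1.40^i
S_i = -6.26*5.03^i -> [-6.26, -31.49, -158.38, -796.67, -4007.25]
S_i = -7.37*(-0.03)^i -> [-7.37, 0.22, -0.01, 0.0, -0.0]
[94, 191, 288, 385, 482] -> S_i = 94 + 97*i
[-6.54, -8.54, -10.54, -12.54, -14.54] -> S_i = -6.54 + -2.00*i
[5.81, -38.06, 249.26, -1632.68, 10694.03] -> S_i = 5.81*(-6.55)^i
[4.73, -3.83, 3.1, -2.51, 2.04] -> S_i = 4.73*(-0.81)^i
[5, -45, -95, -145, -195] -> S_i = 5 + -50*i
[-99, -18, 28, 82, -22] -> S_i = Random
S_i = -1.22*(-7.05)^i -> [-1.22, 8.6, -60.64, 427.49, -3013.81]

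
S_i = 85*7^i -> [85, 595, 4165, 29155, 204085]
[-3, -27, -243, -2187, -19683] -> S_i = -3*9^i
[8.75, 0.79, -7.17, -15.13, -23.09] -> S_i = 8.75 + -7.96*i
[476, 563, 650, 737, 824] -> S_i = 476 + 87*i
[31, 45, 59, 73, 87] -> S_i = 31 + 14*i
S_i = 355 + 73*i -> [355, 428, 501, 574, 647]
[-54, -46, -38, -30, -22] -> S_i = -54 + 8*i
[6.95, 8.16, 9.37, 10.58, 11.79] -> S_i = 6.95 + 1.21*i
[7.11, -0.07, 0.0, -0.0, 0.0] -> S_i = 7.11*(-0.01)^i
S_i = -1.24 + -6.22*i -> [-1.24, -7.46, -13.68, -19.9, -26.12]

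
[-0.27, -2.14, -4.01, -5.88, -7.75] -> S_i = -0.27 + -1.87*i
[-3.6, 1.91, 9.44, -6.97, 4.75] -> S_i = Random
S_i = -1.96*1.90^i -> [-1.96, -3.72, -7.08, -13.44, -25.54]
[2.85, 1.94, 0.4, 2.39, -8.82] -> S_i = Random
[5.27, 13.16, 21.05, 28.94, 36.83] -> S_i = 5.27 + 7.89*i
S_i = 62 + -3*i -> [62, 59, 56, 53, 50]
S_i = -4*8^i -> [-4, -32, -256, -2048, -16384]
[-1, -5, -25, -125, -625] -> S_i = -1*5^i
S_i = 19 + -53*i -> [19, -34, -87, -140, -193]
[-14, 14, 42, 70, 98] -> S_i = -14 + 28*i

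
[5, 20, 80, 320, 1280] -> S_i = 5*4^i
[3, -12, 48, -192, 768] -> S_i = 3*-4^i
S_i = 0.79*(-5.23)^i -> [0.79, -4.13, 21.61, -113.01, 591.06]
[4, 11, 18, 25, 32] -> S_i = 4 + 7*i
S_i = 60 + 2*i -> [60, 62, 64, 66, 68]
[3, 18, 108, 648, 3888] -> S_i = 3*6^i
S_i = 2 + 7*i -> [2, 9, 16, 23, 30]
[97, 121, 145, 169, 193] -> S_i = 97 + 24*i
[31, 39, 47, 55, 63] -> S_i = 31 + 8*i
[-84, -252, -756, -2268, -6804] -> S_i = -84*3^i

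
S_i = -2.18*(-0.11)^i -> [-2.18, 0.24, -0.03, 0.0, -0.0]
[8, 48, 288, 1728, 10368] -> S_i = 8*6^i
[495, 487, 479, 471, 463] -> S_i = 495 + -8*i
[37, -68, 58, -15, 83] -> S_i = Random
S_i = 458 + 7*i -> [458, 465, 472, 479, 486]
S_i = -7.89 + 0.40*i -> [-7.89, -7.49, -7.09, -6.69, -6.29]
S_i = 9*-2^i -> [9, -18, 36, -72, 144]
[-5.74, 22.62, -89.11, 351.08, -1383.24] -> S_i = -5.74*(-3.94)^i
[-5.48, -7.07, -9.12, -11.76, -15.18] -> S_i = -5.48*1.29^i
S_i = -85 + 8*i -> [-85, -77, -69, -61, -53]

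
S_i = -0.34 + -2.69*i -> [-0.34, -3.03, -5.72, -8.41, -11.1]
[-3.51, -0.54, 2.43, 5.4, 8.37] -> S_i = -3.51 + 2.97*i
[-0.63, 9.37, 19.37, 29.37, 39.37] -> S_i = -0.63 + 10.00*i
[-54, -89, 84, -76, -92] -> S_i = Random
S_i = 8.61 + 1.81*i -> [8.61, 10.42, 12.23, 14.04, 15.85]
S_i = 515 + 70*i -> [515, 585, 655, 725, 795]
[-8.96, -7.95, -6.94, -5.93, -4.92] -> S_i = -8.96 + 1.01*i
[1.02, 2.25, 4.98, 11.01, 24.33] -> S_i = 1.02*2.21^i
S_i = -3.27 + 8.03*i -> [-3.27, 4.76, 12.79, 20.82, 28.85]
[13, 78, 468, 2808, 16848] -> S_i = 13*6^i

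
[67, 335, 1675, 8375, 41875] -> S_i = 67*5^i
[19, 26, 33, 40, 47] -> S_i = 19 + 7*i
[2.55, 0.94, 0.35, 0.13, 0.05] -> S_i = 2.55*0.37^i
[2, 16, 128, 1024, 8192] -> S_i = 2*8^i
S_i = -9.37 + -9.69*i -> [-9.37, -19.06, -28.75, -38.44, -48.13]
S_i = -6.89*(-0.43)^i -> [-6.89, 2.96, -1.27, 0.55, -0.24]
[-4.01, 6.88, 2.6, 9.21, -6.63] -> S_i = Random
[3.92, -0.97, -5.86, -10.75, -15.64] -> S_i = 3.92 + -4.89*i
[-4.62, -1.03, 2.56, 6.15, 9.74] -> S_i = -4.62 + 3.59*i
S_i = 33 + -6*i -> [33, 27, 21, 15, 9]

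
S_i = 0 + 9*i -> [0, 9, 18, 27, 36]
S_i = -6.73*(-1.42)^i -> [-6.73, 9.56, -13.57, 19.27, -27.36]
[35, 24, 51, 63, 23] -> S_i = Random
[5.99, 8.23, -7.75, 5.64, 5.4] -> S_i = Random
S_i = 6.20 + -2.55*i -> [6.2, 3.65, 1.1, -1.45, -4.0]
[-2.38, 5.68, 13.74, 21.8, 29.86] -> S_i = -2.38 + 8.06*i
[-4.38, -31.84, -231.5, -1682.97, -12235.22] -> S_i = -4.38*7.27^i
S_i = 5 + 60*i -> [5, 65, 125, 185, 245]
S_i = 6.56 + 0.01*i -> [6.56, 6.57, 6.58, 6.59, 6.6]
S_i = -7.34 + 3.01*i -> [-7.34, -4.33, -1.32, 1.69, 4.7]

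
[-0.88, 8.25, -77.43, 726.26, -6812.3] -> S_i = -0.88*(-9.38)^i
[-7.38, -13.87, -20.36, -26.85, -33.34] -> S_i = -7.38 + -6.49*i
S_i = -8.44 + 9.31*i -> [-8.44, 0.87, 10.18, 19.49, 28.8]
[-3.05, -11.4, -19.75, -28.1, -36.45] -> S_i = -3.05 + -8.35*i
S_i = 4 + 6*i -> [4, 10, 16, 22, 28]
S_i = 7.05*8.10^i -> [7.05, 57.1, 462.55, 3746.66, 30347.94]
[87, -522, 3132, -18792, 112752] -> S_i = 87*-6^i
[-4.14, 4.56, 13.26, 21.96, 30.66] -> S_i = -4.14 + 8.70*i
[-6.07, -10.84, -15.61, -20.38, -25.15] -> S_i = -6.07 + -4.77*i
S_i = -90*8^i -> [-90, -720, -5760, -46080, -368640]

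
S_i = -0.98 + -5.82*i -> [-0.98, -6.8, -12.62, -18.44, -24.26]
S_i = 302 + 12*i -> [302, 314, 326, 338, 350]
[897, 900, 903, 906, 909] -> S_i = 897 + 3*i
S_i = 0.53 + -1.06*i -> [0.53, -0.53, -1.59, -2.65, -3.71]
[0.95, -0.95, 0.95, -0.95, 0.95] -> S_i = 0.95*(-1.00)^i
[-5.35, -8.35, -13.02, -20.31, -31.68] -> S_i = -5.35*1.56^i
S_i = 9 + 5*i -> [9, 14, 19, 24, 29]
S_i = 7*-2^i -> [7, -14, 28, -56, 112]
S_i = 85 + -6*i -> [85, 79, 73, 67, 61]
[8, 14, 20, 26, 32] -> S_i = 8 + 6*i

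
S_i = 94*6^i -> [94, 564, 3384, 20304, 121824]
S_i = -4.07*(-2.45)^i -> [-4.07, 9.97, -24.43, 59.85, -146.64]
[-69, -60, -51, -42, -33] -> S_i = -69 + 9*i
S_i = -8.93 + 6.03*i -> [-8.93, -2.9, 3.13, 9.16, 15.19]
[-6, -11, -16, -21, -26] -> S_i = -6 + -5*i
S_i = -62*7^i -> [-62, -434, -3038, -21266, -148862]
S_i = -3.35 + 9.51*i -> [-3.35, 6.16, 15.67, 25.18, 34.69]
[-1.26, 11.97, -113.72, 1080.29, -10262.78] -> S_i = -1.26*(-9.50)^i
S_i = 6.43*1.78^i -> [6.43, 11.45, 20.37, 36.26, 64.55]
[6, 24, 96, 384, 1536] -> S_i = 6*4^i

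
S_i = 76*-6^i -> [76, -456, 2736, -16416, 98496]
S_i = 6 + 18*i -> [6, 24, 42, 60, 78]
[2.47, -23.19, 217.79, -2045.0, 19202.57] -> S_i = 2.47*(-9.39)^i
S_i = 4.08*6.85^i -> [4.08, 27.95, 191.44, 1311.39, 8983.02]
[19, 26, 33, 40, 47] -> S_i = 19 + 7*i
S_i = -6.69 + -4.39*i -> [-6.69, -11.08, -15.47, -19.86, -24.25]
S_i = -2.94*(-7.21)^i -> [-2.94, 21.2, -152.83, 1101.93, -7944.9]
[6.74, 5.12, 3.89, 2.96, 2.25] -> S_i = 6.74*0.76^i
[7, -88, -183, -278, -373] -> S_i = 7 + -95*i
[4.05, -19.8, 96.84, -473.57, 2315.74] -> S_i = 4.05*(-4.89)^i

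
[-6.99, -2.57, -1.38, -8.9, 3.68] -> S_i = Random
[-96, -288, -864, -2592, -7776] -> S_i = -96*3^i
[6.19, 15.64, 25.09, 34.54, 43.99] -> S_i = 6.19 + 9.45*i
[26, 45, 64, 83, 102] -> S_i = 26 + 19*i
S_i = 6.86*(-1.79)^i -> [6.86, -12.28, 21.98, -39.34, 70.43]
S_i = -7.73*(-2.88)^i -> [-7.73, 22.26, -64.12, 184.65, -531.8]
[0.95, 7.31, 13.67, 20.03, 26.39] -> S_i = 0.95 + 6.36*i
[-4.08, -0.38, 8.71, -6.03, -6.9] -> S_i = Random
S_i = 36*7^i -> [36, 252, 1764, 12348, 86436]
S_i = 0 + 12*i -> [0, 12, 24, 36, 48]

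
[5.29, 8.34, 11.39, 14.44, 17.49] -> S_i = 5.29 + 3.05*i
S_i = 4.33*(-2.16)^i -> [4.33, -9.35, 20.2, -43.64, 94.25]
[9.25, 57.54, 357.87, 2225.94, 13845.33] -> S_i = 9.25*6.22^i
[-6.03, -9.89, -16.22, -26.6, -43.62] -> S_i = -6.03*1.64^i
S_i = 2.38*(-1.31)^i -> [2.38, -3.12, 4.08, -5.35, 7.01]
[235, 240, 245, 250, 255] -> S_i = 235 + 5*i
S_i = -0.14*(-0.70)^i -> [-0.14, 0.1, -0.07, 0.05, -0.03]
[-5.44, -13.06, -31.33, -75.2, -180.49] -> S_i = -5.44*2.40^i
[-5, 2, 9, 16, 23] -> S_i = -5 + 7*i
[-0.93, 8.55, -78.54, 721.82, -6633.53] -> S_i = -0.93*(-9.19)^i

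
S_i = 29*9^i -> [29, 261, 2349, 21141, 190269]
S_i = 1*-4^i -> [1, -4, 16, -64, 256]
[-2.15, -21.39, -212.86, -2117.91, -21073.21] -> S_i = -2.15*9.95^i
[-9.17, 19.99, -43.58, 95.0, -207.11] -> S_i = -9.17*(-2.18)^i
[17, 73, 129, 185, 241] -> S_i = 17 + 56*i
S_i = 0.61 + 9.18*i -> [0.61, 9.79, 18.97, 28.15, 37.33]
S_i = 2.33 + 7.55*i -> [2.33, 9.88, 17.43, 24.98, 32.53]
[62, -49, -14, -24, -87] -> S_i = Random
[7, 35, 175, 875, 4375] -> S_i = 7*5^i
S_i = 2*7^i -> [2, 14, 98, 686, 4802]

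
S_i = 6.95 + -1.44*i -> [6.95, 5.51, 4.07, 2.63, 1.19]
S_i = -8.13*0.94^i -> [-8.13, -7.64, -7.18, -6.75, -6.35]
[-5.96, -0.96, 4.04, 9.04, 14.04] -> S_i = -5.96 + 5.00*i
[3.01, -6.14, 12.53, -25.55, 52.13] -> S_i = 3.01*(-2.04)^i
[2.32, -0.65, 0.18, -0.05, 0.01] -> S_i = 2.32*(-0.28)^i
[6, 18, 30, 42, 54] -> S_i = 6 + 12*i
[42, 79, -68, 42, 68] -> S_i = Random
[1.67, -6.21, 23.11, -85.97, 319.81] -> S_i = 1.67*(-3.72)^i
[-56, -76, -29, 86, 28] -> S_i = Random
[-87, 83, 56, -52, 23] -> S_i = Random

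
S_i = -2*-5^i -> [-2, 10, -50, 250, -1250]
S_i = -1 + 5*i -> [-1, 4, 9, 14, 19]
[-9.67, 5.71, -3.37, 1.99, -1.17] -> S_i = -9.67*(-0.59)^i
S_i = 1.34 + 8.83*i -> [1.34, 10.17, 19.0, 27.83, 36.66]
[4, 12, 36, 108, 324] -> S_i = 4*3^i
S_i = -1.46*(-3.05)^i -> [-1.46, 4.45, -13.58, 41.42, -126.34]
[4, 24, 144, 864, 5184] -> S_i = 4*6^i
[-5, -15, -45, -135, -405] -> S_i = -5*3^i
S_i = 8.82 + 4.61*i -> [8.82, 13.43, 18.04, 22.65, 27.26]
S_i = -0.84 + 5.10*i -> [-0.84, 4.26, 9.36, 14.46, 19.56]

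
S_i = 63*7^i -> [63, 441, 3087, 21609, 151263]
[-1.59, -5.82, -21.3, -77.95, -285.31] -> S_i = -1.59*3.66^i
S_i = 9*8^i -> [9, 72, 576, 4608, 36864]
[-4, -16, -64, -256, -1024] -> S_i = -4*4^i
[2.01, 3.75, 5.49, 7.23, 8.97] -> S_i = 2.01 + 1.74*i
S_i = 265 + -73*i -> [265, 192, 119, 46, -27]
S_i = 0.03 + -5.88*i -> [0.03, -5.85, -11.73, -17.61, -23.49]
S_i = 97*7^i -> [97, 679, 4753, 33271, 232897]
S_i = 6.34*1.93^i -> [6.34, 12.24, 23.62, 45.58, 87.97]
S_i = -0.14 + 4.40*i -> [-0.14, 4.26, 8.66, 13.06, 17.46]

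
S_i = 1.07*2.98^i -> [1.07, 3.19, 9.5, 28.32, 84.38]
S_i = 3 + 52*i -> [3, 55, 107, 159, 211]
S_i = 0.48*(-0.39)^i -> [0.48, -0.19, 0.07, -0.03, 0.01]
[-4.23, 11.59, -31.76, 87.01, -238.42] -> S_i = -4.23*(-2.74)^i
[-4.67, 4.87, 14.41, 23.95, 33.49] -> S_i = -4.67 + 9.54*i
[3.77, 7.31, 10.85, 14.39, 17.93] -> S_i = 3.77 + 3.54*i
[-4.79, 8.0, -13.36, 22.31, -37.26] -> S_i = -4.79*(-1.67)^i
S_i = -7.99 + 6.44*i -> [-7.99, -1.55, 4.89, 11.33, 17.77]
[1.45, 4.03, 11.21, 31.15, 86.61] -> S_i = 1.45*2.78^i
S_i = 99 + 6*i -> [99, 105, 111, 117, 123]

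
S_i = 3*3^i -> [3, 9, 27, 81, 243]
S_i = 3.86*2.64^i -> [3.86, 10.19, 26.9, 71.02, 187.5]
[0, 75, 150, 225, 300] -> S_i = 0 + 75*i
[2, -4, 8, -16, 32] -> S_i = 2*-2^i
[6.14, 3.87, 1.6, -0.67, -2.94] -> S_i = 6.14 + -2.27*i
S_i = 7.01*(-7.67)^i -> [7.01, -53.77, 412.39, -3163.04, 24260.48]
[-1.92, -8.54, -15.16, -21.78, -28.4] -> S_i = -1.92 + -6.62*i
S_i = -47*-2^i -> [-47, 94, -188, 376, -752]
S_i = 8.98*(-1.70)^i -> [8.98, -15.27, 25.95, -44.12, 75.0]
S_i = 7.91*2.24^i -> [7.91, 17.72, 39.69, 88.9, 199.14]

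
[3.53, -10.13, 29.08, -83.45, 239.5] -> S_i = 3.53*(-2.87)^i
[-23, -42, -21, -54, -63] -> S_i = Random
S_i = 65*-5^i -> [65, -325, 1625, -8125, 40625]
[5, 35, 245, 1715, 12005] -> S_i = 5*7^i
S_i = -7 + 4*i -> [-7, -3, 1, 5, 9]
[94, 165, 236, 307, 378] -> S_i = 94 + 71*i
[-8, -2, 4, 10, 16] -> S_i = -8 + 6*i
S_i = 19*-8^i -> [19, -152, 1216, -9728, 77824]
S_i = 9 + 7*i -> [9, 16, 23, 30, 37]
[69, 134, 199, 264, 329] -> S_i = 69 + 65*i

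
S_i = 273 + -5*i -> [273, 268, 263, 258, 253]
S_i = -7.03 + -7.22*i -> [-7.03, -14.25, -21.47, -28.69, -35.91]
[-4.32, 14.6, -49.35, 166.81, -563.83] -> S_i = -4.32*(-3.38)^i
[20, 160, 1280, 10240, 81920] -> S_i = 20*8^i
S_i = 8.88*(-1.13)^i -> [8.88, -10.03, 11.34, -12.81, 14.48]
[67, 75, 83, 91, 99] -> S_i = 67 + 8*i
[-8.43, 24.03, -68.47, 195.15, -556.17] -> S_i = -8.43*(-2.85)^i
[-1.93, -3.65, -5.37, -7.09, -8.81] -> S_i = -1.93 + -1.72*i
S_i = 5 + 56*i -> [5, 61, 117, 173, 229]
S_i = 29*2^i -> [29, 58, 116, 232, 464]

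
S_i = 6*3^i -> [6, 18, 54, 162, 486]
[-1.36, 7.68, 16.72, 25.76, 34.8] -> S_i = -1.36 + 9.04*i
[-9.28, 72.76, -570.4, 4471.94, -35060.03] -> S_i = -9.28*(-7.84)^i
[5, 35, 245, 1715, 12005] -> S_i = 5*7^i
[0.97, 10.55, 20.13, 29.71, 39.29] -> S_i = 0.97 + 9.58*i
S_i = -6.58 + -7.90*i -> [-6.58, -14.48, -22.38, -30.28, -38.18]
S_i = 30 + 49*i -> [30, 79, 128, 177, 226]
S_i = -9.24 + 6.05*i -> [-9.24, -3.19, 2.86, 8.91, 14.96]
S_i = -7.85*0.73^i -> [-7.85, -5.73, -4.18, -3.05, -2.23]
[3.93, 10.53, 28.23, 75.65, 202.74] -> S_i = 3.93*2.68^i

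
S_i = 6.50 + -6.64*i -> [6.5, -0.14, -6.78, -13.42, -20.06]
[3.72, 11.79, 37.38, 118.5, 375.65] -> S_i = 3.72*3.17^i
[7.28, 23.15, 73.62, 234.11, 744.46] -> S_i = 7.28*3.18^i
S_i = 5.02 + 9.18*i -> [5.02, 14.2, 23.38, 32.56, 41.74]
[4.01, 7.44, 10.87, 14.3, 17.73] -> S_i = 4.01 + 3.43*i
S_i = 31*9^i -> [31, 279, 2511, 22599, 203391]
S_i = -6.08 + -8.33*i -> [-6.08, -14.41, -22.74, -31.07, -39.4]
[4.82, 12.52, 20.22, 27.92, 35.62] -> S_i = 4.82 + 7.70*i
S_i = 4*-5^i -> [4, -20, 100, -500, 2500]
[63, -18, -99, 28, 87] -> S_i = Random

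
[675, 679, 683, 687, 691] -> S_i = 675 + 4*i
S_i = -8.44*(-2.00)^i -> [-8.44, 16.88, -33.76, 67.52, -135.04]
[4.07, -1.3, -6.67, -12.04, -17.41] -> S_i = 4.07 + -5.37*i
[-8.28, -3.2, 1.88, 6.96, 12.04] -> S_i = -8.28 + 5.08*i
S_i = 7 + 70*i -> [7, 77, 147, 217, 287]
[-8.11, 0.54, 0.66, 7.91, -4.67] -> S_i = Random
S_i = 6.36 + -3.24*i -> [6.36, 3.12, -0.12, -3.36, -6.6]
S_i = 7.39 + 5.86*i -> [7.39, 13.25, 19.11, 24.97, 30.83]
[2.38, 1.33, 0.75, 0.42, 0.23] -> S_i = 2.38*0.56^i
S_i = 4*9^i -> [4, 36, 324, 2916, 26244]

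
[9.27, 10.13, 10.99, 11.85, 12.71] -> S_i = 9.27 + 0.86*i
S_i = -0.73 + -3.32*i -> [-0.73, -4.05, -7.37, -10.69, -14.01]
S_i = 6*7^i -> [6, 42, 294, 2058, 14406]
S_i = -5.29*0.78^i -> [-5.29, -4.13, -3.22, -2.51, -1.96]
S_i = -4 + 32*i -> [-4, 28, 60, 92, 124]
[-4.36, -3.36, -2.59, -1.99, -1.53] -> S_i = -4.36*0.77^i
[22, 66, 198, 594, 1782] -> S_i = 22*3^i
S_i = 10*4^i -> [10, 40, 160, 640, 2560]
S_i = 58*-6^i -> [58, -348, 2088, -12528, 75168]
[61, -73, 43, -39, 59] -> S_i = Random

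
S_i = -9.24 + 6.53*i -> [-9.24, -2.71, 3.82, 10.35, 16.88]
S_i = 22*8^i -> [22, 176, 1408, 11264, 90112]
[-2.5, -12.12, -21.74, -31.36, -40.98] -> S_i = -2.50 + -9.62*i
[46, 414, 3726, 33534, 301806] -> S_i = 46*9^i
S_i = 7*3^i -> [7, 21, 63, 189, 567]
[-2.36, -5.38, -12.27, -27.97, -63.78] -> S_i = -2.36*2.28^i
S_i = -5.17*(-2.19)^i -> [-5.17, 11.32, -24.8, 54.3, -118.92]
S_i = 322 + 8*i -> [322, 330, 338, 346, 354]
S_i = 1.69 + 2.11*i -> [1.69, 3.8, 5.91, 8.02, 10.13]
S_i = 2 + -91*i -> [2, -89, -180, -271, -362]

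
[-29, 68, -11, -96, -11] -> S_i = Random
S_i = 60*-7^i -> [60, -420, 2940, -20580, 144060]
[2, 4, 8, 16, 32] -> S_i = 2*2^i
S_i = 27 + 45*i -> [27, 72, 117, 162, 207]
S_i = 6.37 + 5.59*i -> [6.37, 11.96, 17.55, 23.14, 28.73]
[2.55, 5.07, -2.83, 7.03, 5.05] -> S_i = Random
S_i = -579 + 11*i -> [-579, -568, -557, -546, -535]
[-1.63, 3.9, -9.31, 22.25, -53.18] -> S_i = -1.63*(-2.39)^i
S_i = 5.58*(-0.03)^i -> [5.58, -0.17, 0.01, -0.0, 0.0]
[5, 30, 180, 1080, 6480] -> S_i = 5*6^i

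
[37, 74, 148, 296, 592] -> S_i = 37*2^i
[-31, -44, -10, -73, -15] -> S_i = Random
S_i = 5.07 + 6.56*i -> [5.07, 11.63, 18.19, 24.75, 31.31]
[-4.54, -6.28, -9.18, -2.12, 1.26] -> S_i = Random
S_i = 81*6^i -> [81, 486, 2916, 17496, 104976]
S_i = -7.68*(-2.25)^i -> [-7.68, 17.28, -38.88, 87.48, -196.83]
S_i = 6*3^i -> [6, 18, 54, 162, 486]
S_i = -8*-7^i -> [-8, 56, -392, 2744, -19208]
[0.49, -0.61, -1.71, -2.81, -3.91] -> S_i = 0.49 + -1.10*i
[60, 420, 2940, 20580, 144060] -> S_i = 60*7^i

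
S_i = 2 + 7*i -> [2, 9, 16, 23, 30]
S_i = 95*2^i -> [95, 190, 380, 760, 1520]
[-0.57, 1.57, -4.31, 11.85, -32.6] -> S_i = -0.57*(-2.75)^i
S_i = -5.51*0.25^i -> [-5.51, -1.38, -0.34, -0.09, -0.02]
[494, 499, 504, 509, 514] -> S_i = 494 + 5*i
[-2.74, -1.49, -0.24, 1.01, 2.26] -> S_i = -2.74 + 1.25*i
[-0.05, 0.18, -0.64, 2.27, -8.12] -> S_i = -0.05*(-3.57)^i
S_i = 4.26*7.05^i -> [4.26, 30.03, 211.73, 1492.72, 10523.64]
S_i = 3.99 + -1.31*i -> [3.99, 2.68, 1.37, 0.06, -1.25]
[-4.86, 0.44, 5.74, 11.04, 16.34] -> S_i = -4.86 + 5.30*i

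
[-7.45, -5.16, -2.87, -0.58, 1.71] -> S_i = -7.45 + 2.29*i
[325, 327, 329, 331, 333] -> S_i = 325 + 2*i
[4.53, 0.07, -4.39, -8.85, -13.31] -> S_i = 4.53 + -4.46*i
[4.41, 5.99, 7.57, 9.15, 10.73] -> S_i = 4.41 + 1.58*i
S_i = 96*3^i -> [96, 288, 864, 2592, 7776]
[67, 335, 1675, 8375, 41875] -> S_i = 67*5^i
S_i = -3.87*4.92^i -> [-3.87, -19.04, -93.68, -460.9, -2267.63]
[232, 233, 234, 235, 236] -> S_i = 232 + 1*i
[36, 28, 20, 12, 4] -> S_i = 36 + -8*i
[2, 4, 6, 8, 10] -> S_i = 2 + 2*i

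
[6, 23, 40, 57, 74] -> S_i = 6 + 17*i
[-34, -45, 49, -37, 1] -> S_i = Random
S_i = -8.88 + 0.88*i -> [-8.88, -8.0, -7.12, -6.24, -5.36]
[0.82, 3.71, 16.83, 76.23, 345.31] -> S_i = 0.82*4.53^i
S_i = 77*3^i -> [77, 231, 693, 2079, 6237]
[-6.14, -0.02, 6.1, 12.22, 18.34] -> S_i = -6.14 + 6.12*i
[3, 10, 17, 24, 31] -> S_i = 3 + 7*i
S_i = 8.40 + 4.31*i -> [8.4, 12.71, 17.02, 21.33, 25.64]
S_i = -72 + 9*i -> [-72, -63, -54, -45, -36]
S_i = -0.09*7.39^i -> [-0.09, -0.67, -4.92, -36.32, -268.42]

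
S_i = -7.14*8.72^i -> [-7.14, -62.26, -542.91, -4734.21, -41282.33]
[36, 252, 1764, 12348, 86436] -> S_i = 36*7^i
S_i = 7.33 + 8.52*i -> [7.33, 15.85, 24.37, 32.89, 41.41]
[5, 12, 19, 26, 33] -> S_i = 5 + 7*i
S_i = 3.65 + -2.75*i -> [3.65, 0.9, -1.85, -4.6, -7.35]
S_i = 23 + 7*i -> [23, 30, 37, 44, 51]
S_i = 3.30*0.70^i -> [3.3, 2.31, 1.62, 1.13, 0.79]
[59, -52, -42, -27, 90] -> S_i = Random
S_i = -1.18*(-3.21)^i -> [-1.18, 3.79, -12.16, 39.03, -125.29]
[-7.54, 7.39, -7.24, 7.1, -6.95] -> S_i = -7.54*(-0.98)^i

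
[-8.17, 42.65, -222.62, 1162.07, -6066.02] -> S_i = -8.17*(-5.22)^i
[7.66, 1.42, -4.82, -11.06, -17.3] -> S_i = 7.66 + -6.24*i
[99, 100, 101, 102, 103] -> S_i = 99 + 1*i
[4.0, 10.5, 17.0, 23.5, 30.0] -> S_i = 4.00 + 6.50*i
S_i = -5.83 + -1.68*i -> [-5.83, -7.51, -9.19, -10.87, -12.55]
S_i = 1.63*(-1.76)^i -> [1.63, -2.87, 5.05, -8.89, 15.64]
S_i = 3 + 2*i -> [3, 5, 7, 9, 11]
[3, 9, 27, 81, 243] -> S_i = 3*3^i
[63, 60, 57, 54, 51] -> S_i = 63 + -3*i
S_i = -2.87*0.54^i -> [-2.87, -1.55, -0.84, -0.45, -0.24]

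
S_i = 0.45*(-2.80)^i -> [0.45, -1.26, 3.53, -9.88, 27.66]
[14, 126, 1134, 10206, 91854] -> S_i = 14*9^i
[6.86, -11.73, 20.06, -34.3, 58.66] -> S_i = 6.86*(-1.71)^i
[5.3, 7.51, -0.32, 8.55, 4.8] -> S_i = Random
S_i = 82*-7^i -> [82, -574, 4018, -28126, 196882]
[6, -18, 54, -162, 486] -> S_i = 6*-3^i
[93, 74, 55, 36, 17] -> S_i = 93 + -19*i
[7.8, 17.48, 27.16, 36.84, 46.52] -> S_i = 7.80 + 9.68*i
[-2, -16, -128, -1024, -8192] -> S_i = -2*8^i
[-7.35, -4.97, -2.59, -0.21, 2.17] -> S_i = -7.35 + 2.38*i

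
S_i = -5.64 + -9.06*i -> [-5.64, -14.7, -23.76, -32.82, -41.88]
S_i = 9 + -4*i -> [9, 5, 1, -3, -7]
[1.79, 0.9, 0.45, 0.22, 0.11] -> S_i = 1.79*0.50^i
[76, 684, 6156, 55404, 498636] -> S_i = 76*9^i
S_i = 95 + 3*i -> [95, 98, 101, 104, 107]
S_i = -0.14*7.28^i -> [-0.14, -1.02, -7.42, -54.02, -393.24]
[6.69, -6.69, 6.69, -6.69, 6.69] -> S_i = 6.69*(-1.00)^i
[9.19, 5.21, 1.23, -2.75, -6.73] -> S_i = 9.19 + -3.98*i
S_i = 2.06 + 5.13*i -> [2.06, 7.19, 12.32, 17.45, 22.58]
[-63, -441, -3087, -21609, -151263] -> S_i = -63*7^i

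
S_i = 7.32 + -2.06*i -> [7.32, 5.26, 3.2, 1.14, -0.92]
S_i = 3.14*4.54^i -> [3.14, 14.26, 64.72, 293.83, 1333.99]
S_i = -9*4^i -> [-9, -36, -144, -576, -2304]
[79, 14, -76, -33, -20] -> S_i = Random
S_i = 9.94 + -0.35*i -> [9.94, 9.59, 9.24, 8.89, 8.54]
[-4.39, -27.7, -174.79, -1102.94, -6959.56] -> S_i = -4.39*6.31^i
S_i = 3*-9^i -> [3, -27, 243, -2187, 19683]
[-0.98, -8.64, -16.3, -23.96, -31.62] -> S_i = -0.98 + -7.66*i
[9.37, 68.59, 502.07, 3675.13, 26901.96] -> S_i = 9.37*7.32^i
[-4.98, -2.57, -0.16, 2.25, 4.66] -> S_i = -4.98 + 2.41*i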